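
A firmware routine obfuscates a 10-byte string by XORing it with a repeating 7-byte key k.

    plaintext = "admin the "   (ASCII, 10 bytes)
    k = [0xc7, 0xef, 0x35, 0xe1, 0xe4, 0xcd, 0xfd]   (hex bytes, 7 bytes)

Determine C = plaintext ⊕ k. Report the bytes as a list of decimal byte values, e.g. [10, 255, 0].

The 7-byte key repeats, so the effective keystream is c7 ef 35 e1 e4 cd fd c7 ef 35.
byte 0: 61 XOR c7 = a6
byte 1: 64 XOR ef = 8b
byte 2: 6d XOR 35 = 58
byte 3: 69 XOR e1 = 88
byte 4: 6e XOR e4 = 8a
byte 5: 20 XOR cd = ed
byte 6: 74 XOR fd = 89
byte 7: 68 XOR c7 = af
byte 8: 65 XOR ef = 8a
byte 9: 20 XOR 35 = 15

[166, 139, 88, 136, 138, 237, 137, 175, 138, 21]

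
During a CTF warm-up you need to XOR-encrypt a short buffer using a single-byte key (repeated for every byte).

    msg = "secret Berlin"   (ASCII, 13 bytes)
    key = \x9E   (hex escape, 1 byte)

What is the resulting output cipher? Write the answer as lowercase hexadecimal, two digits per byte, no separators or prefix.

The 1-byte key repeats, so the effective keystream is 9e 9e 9e 9e 9e 9e 9e 9e 9e 9e 9e 9e 9e.
byte 0: 115 ⊕ 158 = 237
byte 1: 101 ⊕ 158 = 251
byte 2:  99 ⊕ 158 = 253
byte 3: 114 ⊕ 158 = 236
byte 4: 101 ⊕ 158 = 251
byte 5: 116 ⊕ 158 = 234
byte 6:  32 ⊕ 158 = 190
byte 7:  66 ⊕ 158 = 220
byte 8: 101 ⊕ 158 = 251
byte 9: 114 ⊕ 158 = 236
byte 10: 108 ⊕ 158 = 242
byte 11: 105 ⊕ 158 = 247
byte 12: 110 ⊕ 158 = 240

edfbfdecfbeabedcfbecf2f7f0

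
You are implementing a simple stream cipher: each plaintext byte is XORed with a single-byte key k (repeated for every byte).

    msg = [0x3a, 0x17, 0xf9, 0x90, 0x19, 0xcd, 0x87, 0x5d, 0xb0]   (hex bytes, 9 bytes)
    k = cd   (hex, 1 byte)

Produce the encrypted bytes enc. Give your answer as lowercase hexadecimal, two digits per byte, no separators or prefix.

f7da345dd4004a907d

The 1-byte key repeats, so the effective keystream is cd cd cd cd cd cd cd cd cd.
byte 0: 00111010 ⊕ 11001101 = 11110111
byte 1: 00010111 ⊕ 11001101 = 11011010
byte 2: 11111001 ⊕ 11001101 = 00110100
byte 3: 10010000 ⊕ 11001101 = 01011101
byte 4: 00011001 ⊕ 11001101 = 11010100
byte 5: 11001101 ⊕ 11001101 = 00000000
byte 6: 10000111 ⊕ 11001101 = 01001010
byte 7: 01011101 ⊕ 11001101 = 10010000
byte 8: 10110000 ⊕ 11001101 = 01111101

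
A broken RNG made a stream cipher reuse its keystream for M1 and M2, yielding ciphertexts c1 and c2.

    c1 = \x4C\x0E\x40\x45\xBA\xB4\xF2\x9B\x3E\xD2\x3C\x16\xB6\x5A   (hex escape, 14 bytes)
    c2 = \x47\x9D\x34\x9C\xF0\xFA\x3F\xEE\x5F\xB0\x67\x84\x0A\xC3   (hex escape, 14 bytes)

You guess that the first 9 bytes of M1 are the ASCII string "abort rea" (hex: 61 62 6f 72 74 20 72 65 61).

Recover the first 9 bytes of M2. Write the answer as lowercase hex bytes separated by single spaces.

First, c1 ⊕ c2 = (M1 ⊕ K) ⊕ (M2 ⊕ K) = M1 ⊕ M2, so the key drops out. Then M2 = (M1 ⊕ M2) ⊕ M1 over the first 9 bytes.
byte 0: (4c XOR 47) XOR 61 = 0b XOR 61 = 6a
byte 1: (0e XOR 9d) XOR 62 = 93 XOR 62 = f1
byte 2: (40 XOR 34) XOR 6f = 74 XOR 6f = 1b
byte 3: (45 XOR 9c) XOR 72 = d9 XOR 72 = ab
byte 4: (ba XOR f0) XOR 74 = 4a XOR 74 = 3e
byte 5: (b4 XOR fa) XOR 20 = 4e XOR 20 = 6e
byte 6: (f2 XOR 3f) XOR 72 = cd XOR 72 = bf
byte 7: (9b XOR ee) XOR 65 = 75 XOR 65 = 10
byte 8: (3e XOR 5f) XOR 61 = 61 XOR 61 = 00

6a f1 1b ab 3e 6e bf 10 00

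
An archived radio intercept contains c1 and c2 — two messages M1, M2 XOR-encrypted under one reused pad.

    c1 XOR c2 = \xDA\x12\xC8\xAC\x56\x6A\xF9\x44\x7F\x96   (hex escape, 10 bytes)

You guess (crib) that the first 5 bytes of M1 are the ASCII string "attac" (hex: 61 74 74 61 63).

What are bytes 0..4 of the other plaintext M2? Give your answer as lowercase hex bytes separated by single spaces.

Since c1 ⊕ c2 = M1 ⊕ M2, XORing with the guessed M1 bytes yields the corresponding M2 bytes: M2 = (c1 ⊕ c2) ⊕ M1.
byte 0: 11011010 xor 01100001 = 10111011
byte 1: 00010010 xor 01110100 = 01100110
byte 2: 11001000 xor 01110100 = 10111100
byte 3: 10101100 xor 01100001 = 11001101
byte 4: 01010110 xor 01100011 = 00110101

bb 66 bc cd 35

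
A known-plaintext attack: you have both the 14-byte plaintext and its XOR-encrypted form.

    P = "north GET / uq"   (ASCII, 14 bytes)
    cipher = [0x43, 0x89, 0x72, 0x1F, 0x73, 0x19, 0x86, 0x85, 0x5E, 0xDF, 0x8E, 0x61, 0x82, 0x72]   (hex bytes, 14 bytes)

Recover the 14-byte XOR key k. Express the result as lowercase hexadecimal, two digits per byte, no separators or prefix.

2de6006b1b39c1c00affa141f703

Since cipher = P ⊕ k, XORing both sides with P gives k = P ⊕ cipher.
byte 0: 01101110 ^ 01000011 = 00101101
byte 1: 01101111 ^ 10001001 = 11100110
byte 2: 01110010 ^ 01110010 = 00000000
byte 3: 01110100 ^ 00011111 = 01101011
byte 4: 01101000 ^ 01110011 = 00011011
byte 5: 00100000 ^ 00011001 = 00111001
byte 6: 01000111 ^ 10000110 = 11000001
byte 7: 01000101 ^ 10000101 = 11000000
byte 8: 01010100 ^ 01011110 = 00001010
byte 9: 00100000 ^ 11011111 = 11111111
byte 10: 00101111 ^ 10001110 = 10100001
byte 11: 00100000 ^ 01100001 = 01000001
byte 12: 01110101 ^ 10000010 = 11110111
byte 13: 01110001 ^ 01110010 = 00000011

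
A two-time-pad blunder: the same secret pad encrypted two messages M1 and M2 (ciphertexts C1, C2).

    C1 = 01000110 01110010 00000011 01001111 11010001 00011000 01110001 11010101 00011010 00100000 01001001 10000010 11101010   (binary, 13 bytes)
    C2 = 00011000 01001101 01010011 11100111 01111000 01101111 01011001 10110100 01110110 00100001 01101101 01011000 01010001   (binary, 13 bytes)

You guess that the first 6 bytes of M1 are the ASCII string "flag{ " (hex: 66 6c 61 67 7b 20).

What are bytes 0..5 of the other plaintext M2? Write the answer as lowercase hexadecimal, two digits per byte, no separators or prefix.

385331cfd257

First, C1 ⊕ C2 = (M1 ⊕ K) ⊕ (M2 ⊕ K) = M1 ⊕ M2, so the key drops out. Then M2 = (M1 ⊕ M2) ⊕ M1 over the first 6 bytes.
byte 0: (46 XOR 18) XOR 66 = 5e XOR 66 = 38
byte 1: (72 XOR 4d) XOR 6c = 3f XOR 6c = 53
byte 2: (03 XOR 53) XOR 61 = 50 XOR 61 = 31
byte 3: (4f XOR e7) XOR 67 = a8 XOR 67 = cf
byte 4: (d1 XOR 78) XOR 7b = a9 XOR 7b = d2
byte 5: (18 XOR 6f) XOR 20 = 77 XOR 20 = 57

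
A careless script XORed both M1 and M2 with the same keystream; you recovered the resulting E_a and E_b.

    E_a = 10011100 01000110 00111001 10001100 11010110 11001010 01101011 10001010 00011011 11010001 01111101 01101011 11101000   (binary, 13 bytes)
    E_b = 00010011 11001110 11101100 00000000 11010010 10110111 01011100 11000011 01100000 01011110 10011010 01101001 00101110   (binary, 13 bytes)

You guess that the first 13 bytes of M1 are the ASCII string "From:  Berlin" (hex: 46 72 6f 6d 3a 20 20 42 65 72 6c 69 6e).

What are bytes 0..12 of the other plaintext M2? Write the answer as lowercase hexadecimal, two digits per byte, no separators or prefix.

c9fabae13e5d170b1efd8b6ba8

First, E_a ⊕ E_b = (M1 ⊕ K) ⊕ (M2 ⊕ K) = M1 ⊕ M2, so the key drops out. Then M2 = (M1 ⊕ M2) ⊕ M1 over the first 13 bytes.
byte 0: (9c xor 13) xor 46 = 8f xor 46 = c9
byte 1: (46 xor ce) xor 72 = 88 xor 72 = fa
byte 2: (39 xor ec) xor 6f = d5 xor 6f = ba
byte 3: (8c xor 00) xor 6d = 8c xor 6d = e1
byte 4: (d6 xor d2) xor 3a = 04 xor 3a = 3e
byte 5: (ca xor b7) xor 20 = 7d xor 20 = 5d
byte 6: (6b xor 5c) xor 20 = 37 xor 20 = 17
byte 7: (8a xor c3) xor 42 = 49 xor 42 = 0b
byte 8: (1b xor 60) xor 65 = 7b xor 65 = 1e
byte 9: (d1 xor 5e) xor 72 = 8f xor 72 = fd
byte 10: (7d xor 9a) xor 6c = e7 xor 6c = 8b
byte 11: (6b xor 69) xor 69 = 02 xor 69 = 6b
byte 12: (e8 xor 2e) xor 6e = c6 xor 6e = a8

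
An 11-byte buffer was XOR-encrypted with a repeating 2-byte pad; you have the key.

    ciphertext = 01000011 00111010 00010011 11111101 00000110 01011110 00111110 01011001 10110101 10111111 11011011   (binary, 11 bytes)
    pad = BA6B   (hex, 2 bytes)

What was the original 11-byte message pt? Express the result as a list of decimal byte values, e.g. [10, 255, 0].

The 2-byte key repeats, so the effective keystream is ba 6b ba 6b ba 6b ba 6b ba 6b ba.
byte 0: 43 ^ ba = f9
byte 1: 3a ^ 6b = 51
byte 2: 13 ^ ba = a9
byte 3: fd ^ 6b = 96
byte 4: 06 ^ ba = bc
byte 5: 5e ^ 6b = 35
byte 6: 3e ^ ba = 84
byte 7: 59 ^ 6b = 32
byte 8: b5 ^ ba = 0f
byte 9: bf ^ 6b = d4
byte 10: db ^ ba = 61

[249, 81, 169, 150, 188, 53, 132, 50, 15, 212, 97]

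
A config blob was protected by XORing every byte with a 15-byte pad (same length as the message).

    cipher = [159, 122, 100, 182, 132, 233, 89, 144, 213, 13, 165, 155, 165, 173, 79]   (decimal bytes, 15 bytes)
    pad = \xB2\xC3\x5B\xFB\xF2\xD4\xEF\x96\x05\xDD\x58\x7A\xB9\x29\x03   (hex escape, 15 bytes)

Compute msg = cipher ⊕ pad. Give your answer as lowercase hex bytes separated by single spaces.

byte 0: 9f xor b2 = 2d
byte 1: 7a xor c3 = b9
byte 2: 64 xor 5b = 3f
byte 3: b6 xor fb = 4d
byte 4: 84 xor f2 = 76
byte 5: e9 xor d4 = 3d
byte 6: 59 xor ef = b6
byte 7: 90 xor 96 = 06
byte 8: d5 xor 05 = d0
byte 9: 0d xor dd = d0
byte 10: a5 xor 58 = fd
byte 11: 9b xor 7a = e1
byte 12: a5 xor b9 = 1c
byte 13: ad xor 29 = 84
byte 14: 4f xor 03 = 4c

2d b9 3f 4d 76 3d b6 06 d0 d0 fd e1 1c 84 4c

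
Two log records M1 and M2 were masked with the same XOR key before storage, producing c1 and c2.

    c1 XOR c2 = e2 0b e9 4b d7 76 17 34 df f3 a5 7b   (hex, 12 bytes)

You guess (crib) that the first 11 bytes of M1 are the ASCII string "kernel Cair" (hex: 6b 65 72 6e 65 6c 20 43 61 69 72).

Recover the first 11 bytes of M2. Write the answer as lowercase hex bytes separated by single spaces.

89 6e 9b 25 b2 1a 37 77 be 9a d7

Since c1 ⊕ c2 = M1 ⊕ M2, XORing with the guessed M1 bytes yields the corresponding M2 bytes: M2 = (c1 ⊕ c2) ⊕ M1.
byte 0: 11100010 ⊕ 01101011 = 10001001
byte 1: 00001011 ⊕ 01100101 = 01101110
byte 2: 11101001 ⊕ 01110010 = 10011011
byte 3: 01001011 ⊕ 01101110 = 00100101
byte 4: 11010111 ⊕ 01100101 = 10110010
byte 5: 01110110 ⊕ 01101100 = 00011010
byte 6: 00010111 ⊕ 00100000 = 00110111
byte 7: 00110100 ⊕ 01000011 = 01110111
byte 8: 11011111 ⊕ 01100001 = 10111110
byte 9: 11110011 ⊕ 01101001 = 10011010
byte 10: 10100101 ⊕ 01110010 = 11010111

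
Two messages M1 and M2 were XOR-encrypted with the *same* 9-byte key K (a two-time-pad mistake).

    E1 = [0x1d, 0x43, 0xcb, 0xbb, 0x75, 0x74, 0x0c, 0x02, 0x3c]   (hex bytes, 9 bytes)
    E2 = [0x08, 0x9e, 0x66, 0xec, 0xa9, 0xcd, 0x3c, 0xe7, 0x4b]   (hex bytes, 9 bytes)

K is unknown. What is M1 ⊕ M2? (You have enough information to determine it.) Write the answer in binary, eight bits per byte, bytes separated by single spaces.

E1 ⊕ E2 = (M1 ⊕ K) ⊕ (M2 ⊕ K) = M1 ⊕ M2 — the shared key cancels under XOR.
byte 0: 1d xor 08 = 15
byte 1: 43 xor 9e = dd
byte 2: cb xor 66 = ad
byte 3: bb xor ec = 57
byte 4: 75 xor a9 = dc
byte 5: 74 xor cd = b9
byte 6: 0c xor 3c = 30
byte 7: 02 xor e7 = e5
byte 8: 3c xor 4b = 77

00010101 11011101 10101101 01010111 11011100 10111001 00110000 11100101 01110111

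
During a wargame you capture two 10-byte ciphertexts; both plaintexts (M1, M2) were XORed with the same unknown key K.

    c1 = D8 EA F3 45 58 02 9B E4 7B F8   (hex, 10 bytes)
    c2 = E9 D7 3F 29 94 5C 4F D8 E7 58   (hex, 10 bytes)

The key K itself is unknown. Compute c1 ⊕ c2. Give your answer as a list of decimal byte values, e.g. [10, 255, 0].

[49, 61, 204, 108, 204, 94, 212, 60, 156, 160]

c1 ⊕ c2 = (M1 ⊕ K) ⊕ (M2 ⊕ K) = M1 ⊕ M2 — the shared key cancels under XOR.
byte 0: 11011000 XOR 11101001 = 00110001
byte 1: 11101010 XOR 11010111 = 00111101
byte 2: 11110011 XOR 00111111 = 11001100
byte 3: 01000101 XOR 00101001 = 01101100
byte 4: 01011000 XOR 10010100 = 11001100
byte 5: 00000010 XOR 01011100 = 01011110
byte 6: 10011011 XOR 01001111 = 11010100
byte 7: 11100100 XOR 11011000 = 00111100
byte 8: 01111011 XOR 11100111 = 10011100
byte 9: 11111000 XOR 01011000 = 10100000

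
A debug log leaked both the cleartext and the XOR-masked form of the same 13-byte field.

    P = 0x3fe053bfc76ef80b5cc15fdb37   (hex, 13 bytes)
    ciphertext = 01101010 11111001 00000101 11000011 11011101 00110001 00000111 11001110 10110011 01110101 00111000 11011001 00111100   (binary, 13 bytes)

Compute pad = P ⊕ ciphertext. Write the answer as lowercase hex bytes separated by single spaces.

Since ciphertext = P ⊕ pad, XORing both sides with P gives pad = P ⊕ ciphertext.
byte 0: 3f ^ 6a = 55
byte 1: e0 ^ f9 = 19
byte 2: 53 ^ 05 = 56
byte 3: bf ^ c3 = 7c
byte 4: c7 ^ dd = 1a
byte 5: 6e ^ 31 = 5f
byte 6: f8 ^ 07 = ff
byte 7: 0b ^ ce = c5
byte 8: 5c ^ b3 = ef
byte 9: c1 ^ 75 = b4
byte 10: 5f ^ 38 = 67
byte 11: db ^ d9 = 02
byte 12: 37 ^ 3c = 0b

55 19 56 7c 1a 5f ff c5 ef b4 67 02 0b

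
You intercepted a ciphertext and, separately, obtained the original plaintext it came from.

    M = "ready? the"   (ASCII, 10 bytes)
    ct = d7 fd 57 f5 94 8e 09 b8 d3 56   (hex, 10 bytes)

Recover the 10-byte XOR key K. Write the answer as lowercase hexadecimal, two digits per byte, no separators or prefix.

Since ct = M ⊕ K, XORing both sides with M gives K = M ⊕ ct.
114 ^ 215 = 165
101 ^ 253 = 152
 97 ^  87 =  54
100 ^ 245 = 145
121 ^ 148 = 237
 63 ^ 142 = 177
 32 ^   9 =  41
116 ^ 184 = 204
104 ^ 211 = 187
101 ^  86 =  51

a5983691edb129ccbb33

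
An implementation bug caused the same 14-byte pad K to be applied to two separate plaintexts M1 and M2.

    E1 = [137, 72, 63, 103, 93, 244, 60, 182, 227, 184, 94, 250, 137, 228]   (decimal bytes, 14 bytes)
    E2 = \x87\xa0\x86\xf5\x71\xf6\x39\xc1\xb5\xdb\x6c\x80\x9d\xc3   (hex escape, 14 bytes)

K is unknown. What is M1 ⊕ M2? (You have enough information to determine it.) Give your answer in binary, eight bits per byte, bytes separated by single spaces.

00001110 11101000 10111001 10010010 00101100 00000010 00000101 01110111 01010110 01100011 00110010 01111010 00010100 00100111

E1 ⊕ E2 = (M1 ⊕ K) ⊕ (M2 ⊕ K) = M1 ⊕ M2 — the shared key cancels under XOR.
byte 0: 89 ⊕ 87 = 0e
byte 1: 48 ⊕ a0 = e8
byte 2: 3f ⊕ 86 = b9
byte 3: 67 ⊕ f5 = 92
byte 4: 5d ⊕ 71 = 2c
byte 5: f4 ⊕ f6 = 02
byte 6: 3c ⊕ 39 = 05
byte 7: b6 ⊕ c1 = 77
byte 8: e3 ⊕ b5 = 56
byte 9: b8 ⊕ db = 63
byte 10: 5e ⊕ 6c = 32
byte 11: fa ⊕ 80 = 7a
byte 12: 89 ⊕ 9d = 14
byte 13: e4 ⊕ c3 = 27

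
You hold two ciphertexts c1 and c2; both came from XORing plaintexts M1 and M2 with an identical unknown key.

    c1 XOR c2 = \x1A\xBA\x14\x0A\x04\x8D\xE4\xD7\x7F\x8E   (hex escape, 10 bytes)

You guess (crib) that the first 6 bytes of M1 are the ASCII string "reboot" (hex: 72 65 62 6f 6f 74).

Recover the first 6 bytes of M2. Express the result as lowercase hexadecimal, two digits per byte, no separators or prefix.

Since c1 ⊕ c2 = M1 ⊕ M2, XORing with the guessed M1 bytes yields the corresponding M2 bytes: M2 = (c1 ⊕ c2) ⊕ M1.
1a ⊕ 72 = 68
ba ⊕ 65 = df
14 ⊕ 62 = 76
0a ⊕ 6f = 65
04 ⊕ 6f = 6b
8d ⊕ 74 = f9

68df76656bf9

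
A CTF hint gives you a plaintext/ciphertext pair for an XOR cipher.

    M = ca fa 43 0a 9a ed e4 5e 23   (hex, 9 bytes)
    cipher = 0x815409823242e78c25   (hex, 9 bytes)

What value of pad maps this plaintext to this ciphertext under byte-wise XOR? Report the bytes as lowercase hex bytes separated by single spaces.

4b ae 4a 88 a8 af 03 d2 06

Since cipher = M ⊕ pad, XORing both sides with M gives pad = M ⊕ cipher.
byte 0: 202 ^ 129 =  75
byte 1: 250 ^  84 = 174
byte 2:  67 ^   9 =  74
byte 3:  10 ^ 130 = 136
byte 4: 154 ^  50 = 168
byte 5: 237 ^  66 = 175
byte 6: 228 ^ 231 =   3
byte 7:  94 ^ 140 = 210
byte 8:  35 ^  37 =   6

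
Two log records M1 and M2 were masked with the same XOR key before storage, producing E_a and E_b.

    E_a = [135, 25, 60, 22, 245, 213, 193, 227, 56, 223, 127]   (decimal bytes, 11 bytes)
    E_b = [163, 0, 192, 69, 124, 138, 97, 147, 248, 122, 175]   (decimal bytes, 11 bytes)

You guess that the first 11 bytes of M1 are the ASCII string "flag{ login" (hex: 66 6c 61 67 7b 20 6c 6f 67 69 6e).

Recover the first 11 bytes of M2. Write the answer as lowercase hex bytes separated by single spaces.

42 75 9d 34 f2 7f cc 1f a7 cc be

First, E_a ⊕ E_b = (M1 ⊕ K) ⊕ (M2 ⊕ K) = M1 ⊕ M2, so the key drops out. Then M2 = (M1 ⊕ M2) ⊕ M1 over the first 11 bytes.
byte 0: (87 xor a3) xor 66 = 24 xor 66 = 42
byte 1: (19 xor 00) xor 6c = 19 xor 6c = 75
byte 2: (3c xor c0) xor 61 = fc xor 61 = 9d
byte 3: (16 xor 45) xor 67 = 53 xor 67 = 34
byte 4: (f5 xor 7c) xor 7b = 89 xor 7b = f2
byte 5: (d5 xor 8a) xor 20 = 5f xor 20 = 7f
byte 6: (c1 xor 61) xor 6c = a0 xor 6c = cc
byte 7: (e3 xor 93) xor 6f = 70 xor 6f = 1f
byte 8: (38 xor f8) xor 67 = c0 xor 67 = a7
byte 9: (df xor 7a) xor 69 = a5 xor 69 = cc
byte 10: (7f xor af) xor 6e = d0 xor 6e = be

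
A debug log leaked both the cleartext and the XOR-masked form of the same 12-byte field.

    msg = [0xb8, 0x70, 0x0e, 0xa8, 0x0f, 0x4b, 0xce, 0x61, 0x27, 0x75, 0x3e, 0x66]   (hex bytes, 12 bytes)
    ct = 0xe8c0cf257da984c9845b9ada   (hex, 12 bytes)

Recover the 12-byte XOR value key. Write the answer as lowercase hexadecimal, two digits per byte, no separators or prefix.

50b0c18d72e24aa8a32ea4bc

Since ct = msg ⊕ key, XORing both sides with msg gives key = msg ⊕ ct.
byte 0: b8 xor e8 = 50
byte 1: 70 xor c0 = b0
byte 2: 0e xor cf = c1
byte 3: a8 xor 25 = 8d
byte 4: 0f xor 7d = 72
byte 5: 4b xor a9 = e2
byte 6: ce xor 84 = 4a
byte 7: 61 xor c9 = a8
byte 8: 27 xor 84 = a3
byte 9: 75 xor 5b = 2e
byte 10: 3e xor 9a = a4
byte 11: 66 xor da = bc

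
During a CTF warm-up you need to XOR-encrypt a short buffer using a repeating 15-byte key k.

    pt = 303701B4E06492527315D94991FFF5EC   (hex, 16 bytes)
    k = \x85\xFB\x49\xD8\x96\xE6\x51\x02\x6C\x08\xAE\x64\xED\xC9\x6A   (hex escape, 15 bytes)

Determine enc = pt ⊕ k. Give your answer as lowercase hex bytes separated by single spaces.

The 15-byte key repeats, so the effective keystream is 85 fb 49 d8 96 e6 51 02 6c 08 ae 64 ed c9 6a 85.
byte 0: 30 xor 85 = b5
byte 1: 37 xor fb = cc
byte 2: 01 xor 49 = 48
byte 3: b4 xor d8 = 6c
byte 4: e0 xor 96 = 76
byte 5: 64 xor e6 = 82
byte 6: 92 xor 51 = c3
byte 7: 52 xor 02 = 50
byte 8: 73 xor 6c = 1f
byte 9: 15 xor 08 = 1d
byte 10: d9 xor ae = 77
byte 11: 49 xor 64 = 2d
byte 12: 91 xor ed = 7c
byte 13: ff xor c9 = 36
byte 14: f5 xor 6a = 9f
byte 15: ec xor 85 = 69

b5 cc 48 6c 76 82 c3 50 1f 1d 77 2d 7c 36 9f 69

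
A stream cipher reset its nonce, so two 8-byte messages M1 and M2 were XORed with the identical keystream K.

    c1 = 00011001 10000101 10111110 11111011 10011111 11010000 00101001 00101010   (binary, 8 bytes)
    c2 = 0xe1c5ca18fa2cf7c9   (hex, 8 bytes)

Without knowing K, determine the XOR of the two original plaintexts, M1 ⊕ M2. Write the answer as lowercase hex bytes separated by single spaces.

c1 ⊕ c2 = (M1 ⊕ K) ⊕ (M2 ⊕ K) = M1 ⊕ M2 — the shared key cancels under XOR.
byte 0: 19 ⊕ e1 = f8
byte 1: 85 ⊕ c5 = 40
byte 2: be ⊕ ca = 74
byte 3: fb ⊕ 18 = e3
byte 4: 9f ⊕ fa = 65
byte 5: d0 ⊕ 2c = fc
byte 6: 29 ⊕ f7 = de
byte 7: 2a ⊕ c9 = e3

f8 40 74 e3 65 fc de e3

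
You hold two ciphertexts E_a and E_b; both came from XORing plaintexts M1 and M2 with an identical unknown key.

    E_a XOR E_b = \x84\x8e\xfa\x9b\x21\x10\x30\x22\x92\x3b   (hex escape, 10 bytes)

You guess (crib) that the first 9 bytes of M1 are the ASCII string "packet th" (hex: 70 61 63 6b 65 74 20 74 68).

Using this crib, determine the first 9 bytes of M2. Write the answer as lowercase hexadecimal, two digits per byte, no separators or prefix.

f4ef99f044641056fa

Since E_a ⊕ E_b = M1 ⊕ M2, XORing with the guessed M1 bytes yields the corresponding M2 bytes: M2 = (E_a ⊕ E_b) ⊕ M1.
10000100 XOR 01110000 = 11110100
10001110 XOR 01100001 = 11101111
11111010 XOR 01100011 = 10011001
10011011 XOR 01101011 = 11110000
00100001 XOR 01100101 = 01000100
00010000 XOR 01110100 = 01100100
00110000 XOR 00100000 = 00010000
00100010 XOR 01110100 = 01010110
10010010 XOR 01101000 = 11111010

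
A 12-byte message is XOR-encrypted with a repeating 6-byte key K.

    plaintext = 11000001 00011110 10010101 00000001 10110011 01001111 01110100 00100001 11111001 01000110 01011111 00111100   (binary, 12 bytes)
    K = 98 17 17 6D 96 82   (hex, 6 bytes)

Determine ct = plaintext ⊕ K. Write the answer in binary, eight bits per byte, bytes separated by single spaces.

01011001 00001001 10000010 01101100 00100101 11001101 11101100 00110110 11101110 00101011 11001001 10111110

The 6-byte key repeats, so the effective keystream is 98 17 17 6d 96 82 98 17 17 6d 96 82.
byte 0: 11000001 ⊕ 10011000 = 01011001
byte 1: 00011110 ⊕ 00010111 = 00001001
byte 2: 10010101 ⊕ 00010111 = 10000010
byte 3: 00000001 ⊕ 01101101 = 01101100
byte 4: 10110011 ⊕ 10010110 = 00100101
byte 5: 01001111 ⊕ 10000010 = 11001101
byte 6: 01110100 ⊕ 10011000 = 11101100
byte 7: 00100001 ⊕ 00010111 = 00110110
byte 8: 11111001 ⊕ 00010111 = 11101110
byte 9: 01000110 ⊕ 01101101 = 00101011
byte 10: 01011111 ⊕ 10010110 = 11001001
byte 11: 00111100 ⊕ 10000010 = 10111110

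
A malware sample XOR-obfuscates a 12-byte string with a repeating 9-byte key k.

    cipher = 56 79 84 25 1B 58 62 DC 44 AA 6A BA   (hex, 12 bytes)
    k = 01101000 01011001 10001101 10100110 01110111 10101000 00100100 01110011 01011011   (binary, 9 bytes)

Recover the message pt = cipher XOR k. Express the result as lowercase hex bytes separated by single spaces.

The 9-byte key repeats, so the effective keystream is 68 59 8d a6 77 a8 24 73 5b 68 59 8d.
byte 0: 56 ⊕ 68 = 3e
byte 1: 79 ⊕ 59 = 20
byte 2: 84 ⊕ 8d = 09
byte 3: 25 ⊕ a6 = 83
byte 4: 1b ⊕ 77 = 6c
byte 5: 58 ⊕ a8 = f0
byte 6: 62 ⊕ 24 = 46
byte 7: dc ⊕ 73 = af
byte 8: 44 ⊕ 5b = 1f
byte 9: aa ⊕ 68 = c2
byte 10: 6a ⊕ 59 = 33
byte 11: ba ⊕ 8d = 37

3e 20 09 83 6c f0 46 af 1f c2 33 37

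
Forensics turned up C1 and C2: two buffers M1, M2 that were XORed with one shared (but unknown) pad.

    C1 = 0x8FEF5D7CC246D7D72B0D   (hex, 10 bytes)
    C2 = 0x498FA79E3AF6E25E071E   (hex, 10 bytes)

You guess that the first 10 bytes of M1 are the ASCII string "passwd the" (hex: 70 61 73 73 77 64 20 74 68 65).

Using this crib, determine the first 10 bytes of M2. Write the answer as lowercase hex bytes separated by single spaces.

b6 01 89 91 8f d4 15 fd 44 76

First, C1 ⊕ C2 = (M1 ⊕ K) ⊕ (M2 ⊕ K) = M1 ⊕ M2, so the key drops out. Then M2 = (M1 ⊕ M2) ⊕ M1 over the first 10 bytes.
byte 0: (8f ^ 49) ^ 70 = c6 ^ 70 = b6
byte 1: (ef ^ 8f) ^ 61 = 60 ^ 61 = 01
byte 2: (5d ^ a7) ^ 73 = fa ^ 73 = 89
byte 3: (7c ^ 9e) ^ 73 = e2 ^ 73 = 91
byte 4: (c2 ^ 3a) ^ 77 = f8 ^ 77 = 8f
byte 5: (46 ^ f6) ^ 64 = b0 ^ 64 = d4
byte 6: (d7 ^ e2) ^ 20 = 35 ^ 20 = 15
byte 7: (d7 ^ 5e) ^ 74 = 89 ^ 74 = fd
byte 8: (2b ^ 07) ^ 68 = 2c ^ 68 = 44
byte 9: (0d ^ 1e) ^ 65 = 13 ^ 65 = 76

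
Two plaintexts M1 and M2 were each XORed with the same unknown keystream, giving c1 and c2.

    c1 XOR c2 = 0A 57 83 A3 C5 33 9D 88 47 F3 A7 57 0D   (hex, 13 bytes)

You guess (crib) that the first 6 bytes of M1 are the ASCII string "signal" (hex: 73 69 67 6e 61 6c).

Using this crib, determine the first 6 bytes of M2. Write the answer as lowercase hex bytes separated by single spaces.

Since c1 ⊕ c2 = M1 ⊕ M2, XORing with the guessed M1 bytes yields the corresponding M2 bytes: M2 = (c1 ⊕ c2) ⊕ M1.
byte 0: 00001010 XOR 01110011 = 01111001
byte 1: 01010111 XOR 01101001 = 00111110
byte 2: 10000011 XOR 01100111 = 11100100
byte 3: 10100011 XOR 01101110 = 11001101
byte 4: 11000101 XOR 01100001 = 10100100
byte 5: 00110011 XOR 01101100 = 01011111

79 3e e4 cd a4 5f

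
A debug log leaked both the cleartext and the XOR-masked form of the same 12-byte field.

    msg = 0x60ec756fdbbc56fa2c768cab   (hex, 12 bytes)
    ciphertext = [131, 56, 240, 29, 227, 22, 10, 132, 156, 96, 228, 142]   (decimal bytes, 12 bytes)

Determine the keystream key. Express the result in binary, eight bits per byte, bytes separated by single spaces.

11100011 11010100 10000101 01110010 00111000 10101010 01011100 01111110 10110000 00010110 01101000 00100101

Since ciphertext = msg ⊕ key, XORing both sides with msg gives key = msg ⊕ ciphertext.
60 XOR 83 = e3
ec XOR 38 = d4
75 XOR f0 = 85
6f XOR 1d = 72
db XOR e3 = 38
bc XOR 16 = aa
56 XOR 0a = 5c
fa XOR 84 = 7e
2c XOR 9c = b0
76 XOR 60 = 16
8c XOR e4 = 68
ab XOR 8e = 25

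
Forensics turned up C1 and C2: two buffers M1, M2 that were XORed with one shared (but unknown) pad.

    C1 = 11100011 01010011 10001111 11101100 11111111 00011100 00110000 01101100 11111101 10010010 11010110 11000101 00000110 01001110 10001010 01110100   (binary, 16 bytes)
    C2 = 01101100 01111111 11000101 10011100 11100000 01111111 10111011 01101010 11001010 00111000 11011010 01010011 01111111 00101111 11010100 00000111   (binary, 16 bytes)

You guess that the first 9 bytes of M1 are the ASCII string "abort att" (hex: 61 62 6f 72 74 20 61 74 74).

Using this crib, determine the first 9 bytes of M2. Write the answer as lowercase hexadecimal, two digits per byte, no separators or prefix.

ee4e25026b43ea7243

First, C1 ⊕ C2 = (M1 ⊕ K) ⊕ (M2 ⊕ K) = M1 ⊕ M2, so the key drops out. Then M2 = (M1 ⊕ M2) ⊕ M1 over the first 9 bytes.
byte 0: (e3 ^ 6c) ^ 61 = 8f ^ 61 = ee
byte 1: (53 ^ 7f) ^ 62 = 2c ^ 62 = 4e
byte 2: (8f ^ c5) ^ 6f = 4a ^ 6f = 25
byte 3: (ec ^ 9c) ^ 72 = 70 ^ 72 = 02
byte 4: (ff ^ e0) ^ 74 = 1f ^ 74 = 6b
byte 5: (1c ^ 7f) ^ 20 = 63 ^ 20 = 43
byte 6: (30 ^ bb) ^ 61 = 8b ^ 61 = ea
byte 7: (6c ^ 6a) ^ 74 = 06 ^ 74 = 72
byte 8: (fd ^ ca) ^ 74 = 37 ^ 74 = 43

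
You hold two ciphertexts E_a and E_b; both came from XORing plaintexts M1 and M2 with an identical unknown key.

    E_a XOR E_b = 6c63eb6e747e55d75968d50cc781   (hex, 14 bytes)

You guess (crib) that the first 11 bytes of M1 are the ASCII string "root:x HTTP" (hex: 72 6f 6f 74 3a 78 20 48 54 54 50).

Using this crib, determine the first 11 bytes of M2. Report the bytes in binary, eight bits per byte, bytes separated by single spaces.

Since E_a ⊕ E_b = M1 ⊕ M2, XORing with the guessed M1 bytes yields the corresponding M2 bytes: M2 = (E_a ⊕ E_b) ⊕ M1.
6c xor 72 = 1e
63 xor 6f = 0c
eb xor 6f = 84
6e xor 74 = 1a
74 xor 3a = 4e
7e xor 78 = 06
55 xor 20 = 75
d7 xor 48 = 9f
59 xor 54 = 0d
68 xor 54 = 3c
d5 xor 50 = 85

00011110 00001100 10000100 00011010 01001110 00000110 01110101 10011111 00001101 00111100 10000101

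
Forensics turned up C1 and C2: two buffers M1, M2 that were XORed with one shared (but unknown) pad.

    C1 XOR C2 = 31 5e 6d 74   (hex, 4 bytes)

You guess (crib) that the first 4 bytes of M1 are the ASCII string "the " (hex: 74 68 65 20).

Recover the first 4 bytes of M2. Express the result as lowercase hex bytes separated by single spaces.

Since C1 ⊕ C2 = M1 ⊕ M2, XORing with the guessed M1 bytes yields the corresponding M2 bytes: M2 = (C1 ⊕ C2) ⊕ M1.
31 ⊕ 74 = 45
5e ⊕ 68 = 36
6d ⊕ 65 = 08
74 ⊕ 20 = 54

45 36 08 54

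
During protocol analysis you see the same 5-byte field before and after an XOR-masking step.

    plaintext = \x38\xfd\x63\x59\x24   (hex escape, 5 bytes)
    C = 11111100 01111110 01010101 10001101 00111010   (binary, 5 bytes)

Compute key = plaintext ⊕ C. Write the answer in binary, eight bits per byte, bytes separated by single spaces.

Since C = plaintext ⊕ key, XORing both sides with plaintext gives key = plaintext ⊕ C.
38 XOR fc = c4
fd XOR 7e = 83
63 XOR 55 = 36
59 XOR 8d = d4
24 XOR 3a = 1e

11000100 10000011 00110110 11010100 00011110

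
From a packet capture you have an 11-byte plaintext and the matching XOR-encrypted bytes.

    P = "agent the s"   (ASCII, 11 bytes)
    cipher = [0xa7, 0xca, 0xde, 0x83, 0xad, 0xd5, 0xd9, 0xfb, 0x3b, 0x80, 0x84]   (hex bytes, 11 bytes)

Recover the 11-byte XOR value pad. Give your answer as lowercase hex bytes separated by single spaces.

Since cipher = P ⊕ pad, XORing both sides with P gives pad = P ⊕ cipher.
01100001 XOR 10100111 = 11000110
01100111 XOR 11001010 = 10101101
01100101 XOR 11011110 = 10111011
01101110 XOR 10000011 = 11101101
01110100 XOR 10101101 = 11011001
00100000 XOR 11010101 = 11110101
01110100 XOR 11011001 = 10101101
01101000 XOR 11111011 = 10010011
01100101 XOR 00111011 = 01011110
00100000 XOR 10000000 = 10100000
01110011 XOR 10000100 = 11110111

c6 ad bb ed d9 f5 ad 93 5e a0 f7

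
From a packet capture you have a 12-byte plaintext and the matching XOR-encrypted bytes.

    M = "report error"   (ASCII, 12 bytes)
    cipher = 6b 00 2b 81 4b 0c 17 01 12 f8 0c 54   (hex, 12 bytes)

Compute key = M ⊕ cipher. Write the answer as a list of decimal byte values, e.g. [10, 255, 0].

Since cipher = M ⊕ key, XORing both sides with M gives key = M ⊕ cipher.
01110010 ⊕ 01101011 = 00011001
01100101 ⊕ 00000000 = 01100101
01110000 ⊕ 00101011 = 01011011
01101111 ⊕ 10000001 = 11101110
01110010 ⊕ 01001011 = 00111001
01110100 ⊕ 00001100 = 01111000
00100000 ⊕ 00010111 = 00110111
01100101 ⊕ 00000001 = 01100100
01110010 ⊕ 00010010 = 01100000
01110010 ⊕ 11111000 = 10001010
01101111 ⊕ 00001100 = 01100011
01110010 ⊕ 01010100 = 00100110

[25, 101, 91, 238, 57, 120, 55, 100, 96, 138, 99, 38]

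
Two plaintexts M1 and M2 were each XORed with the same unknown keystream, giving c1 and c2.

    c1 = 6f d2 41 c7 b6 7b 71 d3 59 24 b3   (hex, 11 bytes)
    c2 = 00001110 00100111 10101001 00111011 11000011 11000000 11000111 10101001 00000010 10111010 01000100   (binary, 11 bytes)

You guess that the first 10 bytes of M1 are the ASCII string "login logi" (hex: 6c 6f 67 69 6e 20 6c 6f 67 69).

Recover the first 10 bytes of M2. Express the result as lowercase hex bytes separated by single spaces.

0d 9a 8f 95 1b 9b da 15 3c f7

First, c1 ⊕ c2 = (M1 ⊕ K) ⊕ (M2 ⊕ K) = M1 ⊕ M2, so the key drops out. Then M2 = (M1 ⊕ M2) ⊕ M1 over the first 10 bytes.
byte 0: (6f ⊕ 0e) ⊕ 6c = 61 ⊕ 6c = 0d
byte 1: (d2 ⊕ 27) ⊕ 6f = f5 ⊕ 6f = 9a
byte 2: (41 ⊕ a9) ⊕ 67 = e8 ⊕ 67 = 8f
byte 3: (c7 ⊕ 3b) ⊕ 69 = fc ⊕ 69 = 95
byte 4: (b6 ⊕ c3) ⊕ 6e = 75 ⊕ 6e = 1b
byte 5: (7b ⊕ c0) ⊕ 20 = bb ⊕ 20 = 9b
byte 6: (71 ⊕ c7) ⊕ 6c = b6 ⊕ 6c = da
byte 7: (d3 ⊕ a9) ⊕ 6f = 7a ⊕ 6f = 15
byte 8: (59 ⊕ 02) ⊕ 67 = 5b ⊕ 67 = 3c
byte 9: (24 ⊕ ba) ⊕ 69 = 9e ⊕ 69 = f7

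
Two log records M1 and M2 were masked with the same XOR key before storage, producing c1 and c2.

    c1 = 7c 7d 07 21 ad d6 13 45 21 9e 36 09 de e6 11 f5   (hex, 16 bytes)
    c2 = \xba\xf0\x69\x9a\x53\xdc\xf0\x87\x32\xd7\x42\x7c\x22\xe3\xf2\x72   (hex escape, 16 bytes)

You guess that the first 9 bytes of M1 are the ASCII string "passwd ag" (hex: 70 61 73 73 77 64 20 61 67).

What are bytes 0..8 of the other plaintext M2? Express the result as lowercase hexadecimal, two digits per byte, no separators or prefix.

First, c1 ⊕ c2 = (M1 ⊕ K) ⊕ (M2 ⊕ K) = M1 ⊕ M2, so the key drops out. Then M2 = (M1 ⊕ M2) ⊕ M1 over the first 9 bytes.
byte 0: (7c xor ba) xor 70 = c6 xor 70 = b6
byte 1: (7d xor f0) xor 61 = 8d xor 61 = ec
byte 2: (07 xor 69) xor 73 = 6e xor 73 = 1d
byte 3: (21 xor 9a) xor 73 = bb xor 73 = c8
byte 4: (ad xor 53) xor 77 = fe xor 77 = 89
byte 5: (d6 xor dc) xor 64 = 0a xor 64 = 6e
byte 6: (13 xor f0) xor 20 = e3 xor 20 = c3
byte 7: (45 xor 87) xor 61 = c2 xor 61 = a3
byte 8: (21 xor 32) xor 67 = 13 xor 67 = 74

b6ec1dc8896ec3a374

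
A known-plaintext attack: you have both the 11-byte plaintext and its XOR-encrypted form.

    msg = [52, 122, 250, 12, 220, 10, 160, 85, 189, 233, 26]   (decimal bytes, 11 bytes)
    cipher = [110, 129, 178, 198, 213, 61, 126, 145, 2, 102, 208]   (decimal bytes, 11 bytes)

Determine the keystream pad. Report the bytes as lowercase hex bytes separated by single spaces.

Since cipher = msg ⊕ pad, XORing both sides with msg gives pad = msg ⊕ cipher.
byte 0: 34 ⊕ 6e = 5a
byte 1: 7a ⊕ 81 = fb
byte 2: fa ⊕ b2 = 48
byte 3: 0c ⊕ c6 = ca
byte 4: dc ⊕ d5 = 09
byte 5: 0a ⊕ 3d = 37
byte 6: a0 ⊕ 7e = de
byte 7: 55 ⊕ 91 = c4
byte 8: bd ⊕ 02 = bf
byte 9: e9 ⊕ 66 = 8f
byte 10: 1a ⊕ d0 = ca

5a fb 48 ca 09 37 de c4 bf 8f ca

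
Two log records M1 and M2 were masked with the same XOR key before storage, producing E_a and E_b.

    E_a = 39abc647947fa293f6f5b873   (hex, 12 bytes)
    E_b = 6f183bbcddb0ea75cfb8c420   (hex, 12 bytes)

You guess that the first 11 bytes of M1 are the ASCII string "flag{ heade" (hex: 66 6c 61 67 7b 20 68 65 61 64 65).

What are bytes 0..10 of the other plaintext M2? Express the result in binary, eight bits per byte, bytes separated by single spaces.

First, E_a ⊕ E_b = (M1 ⊕ K) ⊕ (M2 ⊕ K) = M1 ⊕ M2, so the key drops out. Then M2 = (M1 ⊕ M2) ⊕ M1 over the first 11 bytes.
byte 0: (39 xor 6f) xor 66 = 56 xor 66 = 30
byte 1: (ab xor 18) xor 6c = b3 xor 6c = df
byte 2: (c6 xor 3b) xor 61 = fd xor 61 = 9c
byte 3: (47 xor bc) xor 67 = fb xor 67 = 9c
byte 4: (94 xor dd) xor 7b = 49 xor 7b = 32
byte 5: (7f xor b0) xor 20 = cf xor 20 = ef
byte 6: (a2 xor ea) xor 68 = 48 xor 68 = 20
byte 7: (93 xor 75) xor 65 = e6 xor 65 = 83
byte 8: (f6 xor cf) xor 61 = 39 xor 61 = 58
byte 9: (f5 xor b8) xor 64 = 4d xor 64 = 29
byte 10: (b8 xor c4) xor 65 = 7c xor 65 = 19

00110000 11011111 10011100 10011100 00110010 11101111 00100000 10000011 01011000 00101001 00011001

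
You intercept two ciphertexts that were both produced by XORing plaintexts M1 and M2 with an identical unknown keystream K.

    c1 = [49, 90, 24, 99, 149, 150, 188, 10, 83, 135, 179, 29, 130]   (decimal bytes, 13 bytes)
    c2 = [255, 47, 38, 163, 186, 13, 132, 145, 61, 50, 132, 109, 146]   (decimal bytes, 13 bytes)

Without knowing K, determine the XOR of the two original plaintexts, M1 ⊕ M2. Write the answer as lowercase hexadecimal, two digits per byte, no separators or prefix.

ce753ec02f9b389b6eb5377010

c1 ⊕ c2 = (M1 ⊕ K) ⊕ (M2 ⊕ K) = M1 ⊕ M2 — the shared key cancels under XOR.
31 XOR ff = ce
5a XOR 2f = 75
18 XOR 26 = 3e
63 XOR a3 = c0
95 XOR ba = 2f
96 XOR 0d = 9b
bc XOR 84 = 38
0a XOR 91 = 9b
53 XOR 3d = 6e
87 XOR 32 = b5
b3 XOR 84 = 37
1d XOR 6d = 70
82 XOR 92 = 10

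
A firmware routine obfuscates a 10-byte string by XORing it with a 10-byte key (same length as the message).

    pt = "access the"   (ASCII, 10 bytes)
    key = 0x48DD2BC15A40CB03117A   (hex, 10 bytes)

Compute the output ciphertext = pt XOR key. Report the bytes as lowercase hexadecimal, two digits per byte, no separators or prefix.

29be48a42933eb77791f

61 XOR 48 = 29
63 XOR dd = be
63 XOR 2b = 48
65 XOR c1 = a4
73 XOR 5a = 29
73 XOR 40 = 33
20 XOR cb = eb
74 XOR 03 = 77
68 XOR 11 = 79
65 XOR 7a = 1f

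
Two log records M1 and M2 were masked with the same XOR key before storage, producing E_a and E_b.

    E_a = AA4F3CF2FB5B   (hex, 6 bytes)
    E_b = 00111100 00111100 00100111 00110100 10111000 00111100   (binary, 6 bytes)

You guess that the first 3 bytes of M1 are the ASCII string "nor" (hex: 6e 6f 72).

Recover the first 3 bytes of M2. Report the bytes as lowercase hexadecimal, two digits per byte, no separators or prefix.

f81c69

First, E_a ⊕ E_b = (M1 ⊕ K) ⊕ (M2 ⊕ K) = M1 ⊕ M2, so the key drops out. Then M2 = (M1 ⊕ M2) ⊕ M1 over the first 3 bytes.
byte 0: (aa XOR 3c) XOR 6e = 96 XOR 6e = f8
byte 1: (4f XOR 3c) XOR 6f = 73 XOR 6f = 1c
byte 2: (3c XOR 27) XOR 72 = 1b XOR 72 = 69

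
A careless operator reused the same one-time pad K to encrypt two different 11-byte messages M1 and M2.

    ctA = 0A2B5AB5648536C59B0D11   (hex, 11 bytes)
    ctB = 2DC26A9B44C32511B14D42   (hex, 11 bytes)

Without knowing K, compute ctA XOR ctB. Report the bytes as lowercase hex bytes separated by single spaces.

ctA ⊕ ctB = (M1 ⊕ K) ⊕ (M2 ⊕ K) = M1 ⊕ M2 — the shared key cancels under XOR.
0a XOR 2d = 27
2b XOR c2 = e9
5a XOR 6a = 30
b5 XOR 9b = 2e
64 XOR 44 = 20
85 XOR c3 = 46
36 XOR 25 = 13
c5 XOR 11 = d4
9b XOR b1 = 2a
0d XOR 4d = 40
11 XOR 42 = 53

27 e9 30 2e 20 46 13 d4 2a 40 53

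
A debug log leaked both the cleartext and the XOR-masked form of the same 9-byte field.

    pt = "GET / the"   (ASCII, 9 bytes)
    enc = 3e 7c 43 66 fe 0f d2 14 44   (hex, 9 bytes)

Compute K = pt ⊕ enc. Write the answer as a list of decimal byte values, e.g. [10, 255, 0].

[121, 57, 23, 70, 209, 47, 166, 124, 33]

Since enc = pt ⊕ K, XORing both sides with pt gives K = pt ⊕ enc.
47 ^ 3e = 79
45 ^ 7c = 39
54 ^ 43 = 17
20 ^ 66 = 46
2f ^ fe = d1
20 ^ 0f = 2f
74 ^ d2 = a6
68 ^ 14 = 7c
65 ^ 44 = 21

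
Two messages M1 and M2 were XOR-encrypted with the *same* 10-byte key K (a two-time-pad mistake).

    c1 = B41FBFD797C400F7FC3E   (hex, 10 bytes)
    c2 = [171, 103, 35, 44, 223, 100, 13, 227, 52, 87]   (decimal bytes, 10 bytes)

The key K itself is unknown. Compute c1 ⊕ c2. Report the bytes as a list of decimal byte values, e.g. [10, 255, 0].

c1 ⊕ c2 = (M1 ⊕ K) ⊕ (M2 ⊕ K) = M1 ⊕ M2 — the shared key cancels under XOR.
b4 ⊕ ab = 1f
1f ⊕ 67 = 78
bf ⊕ 23 = 9c
d7 ⊕ 2c = fb
97 ⊕ df = 48
c4 ⊕ 64 = a0
00 ⊕ 0d = 0d
f7 ⊕ e3 = 14
fc ⊕ 34 = c8
3e ⊕ 57 = 69

[31, 120, 156, 251, 72, 160, 13, 20, 200, 105]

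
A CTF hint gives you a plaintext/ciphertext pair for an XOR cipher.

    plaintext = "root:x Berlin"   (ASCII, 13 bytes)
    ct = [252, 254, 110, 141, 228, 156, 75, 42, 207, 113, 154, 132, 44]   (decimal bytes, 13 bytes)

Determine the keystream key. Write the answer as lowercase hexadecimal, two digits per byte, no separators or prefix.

8e9101f9dee46b68aa03f6ed42

Since ct = plaintext ⊕ key, XORing both sides with plaintext gives key = plaintext ⊕ ct.
114 ⊕ 252 = 142
111 ⊕ 254 = 145
111 ⊕ 110 =   1
116 ⊕ 141 = 249
 58 ⊕ 228 = 222
120 ⊕ 156 = 228
 32 ⊕  75 = 107
 66 ⊕  42 = 104
101 ⊕ 207 = 170
114 ⊕ 113 =   3
108 ⊕ 154 = 246
105 ⊕ 132 = 237
110 ⊕  44 =  66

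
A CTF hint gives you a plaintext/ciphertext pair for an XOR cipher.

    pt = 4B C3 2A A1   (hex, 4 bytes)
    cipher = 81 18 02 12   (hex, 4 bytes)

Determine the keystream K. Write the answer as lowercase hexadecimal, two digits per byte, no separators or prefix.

Since cipher = pt ⊕ K, XORing both sides with pt gives K = pt ⊕ cipher.
byte 0: 4b XOR 81 = ca
byte 1: c3 XOR 18 = db
byte 2: 2a XOR 02 = 28
byte 3: a1 XOR 12 = b3

cadb28b3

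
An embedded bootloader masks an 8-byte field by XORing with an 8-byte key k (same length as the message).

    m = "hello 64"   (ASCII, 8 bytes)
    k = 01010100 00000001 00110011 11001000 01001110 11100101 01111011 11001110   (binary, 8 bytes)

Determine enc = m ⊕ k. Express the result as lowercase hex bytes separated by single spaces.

3c 64 5f a4 21 c5 4d fa

byte 0: 68 XOR 54 = 3c
byte 1: 65 XOR 01 = 64
byte 2: 6c XOR 33 = 5f
byte 3: 6c XOR c8 = a4
byte 4: 6f XOR 4e = 21
byte 5: 20 XOR e5 = c5
byte 6: 36 XOR 7b = 4d
byte 7: 34 XOR ce = fa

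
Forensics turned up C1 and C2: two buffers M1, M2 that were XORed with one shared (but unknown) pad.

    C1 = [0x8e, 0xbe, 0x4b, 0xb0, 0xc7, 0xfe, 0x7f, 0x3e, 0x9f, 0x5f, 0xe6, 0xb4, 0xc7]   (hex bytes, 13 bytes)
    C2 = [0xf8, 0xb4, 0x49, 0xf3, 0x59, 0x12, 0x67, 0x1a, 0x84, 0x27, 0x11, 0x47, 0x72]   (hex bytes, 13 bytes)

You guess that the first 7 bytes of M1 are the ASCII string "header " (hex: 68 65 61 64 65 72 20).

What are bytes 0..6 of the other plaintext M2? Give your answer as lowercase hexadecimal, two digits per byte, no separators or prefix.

1e6f6327fb9e38

First, C1 ⊕ C2 = (M1 ⊕ K) ⊕ (M2 ⊕ K) = M1 ⊕ M2, so the key drops out. Then M2 = (M1 ⊕ M2) ⊕ M1 over the first 7 bytes.
byte 0: (8e ^ f8) ^ 68 = 76 ^ 68 = 1e
byte 1: (be ^ b4) ^ 65 = 0a ^ 65 = 6f
byte 2: (4b ^ 49) ^ 61 = 02 ^ 61 = 63
byte 3: (b0 ^ f3) ^ 64 = 43 ^ 64 = 27
byte 4: (c7 ^ 59) ^ 65 = 9e ^ 65 = fb
byte 5: (fe ^ 12) ^ 72 = ec ^ 72 = 9e
byte 6: (7f ^ 67) ^ 20 = 18 ^ 20 = 38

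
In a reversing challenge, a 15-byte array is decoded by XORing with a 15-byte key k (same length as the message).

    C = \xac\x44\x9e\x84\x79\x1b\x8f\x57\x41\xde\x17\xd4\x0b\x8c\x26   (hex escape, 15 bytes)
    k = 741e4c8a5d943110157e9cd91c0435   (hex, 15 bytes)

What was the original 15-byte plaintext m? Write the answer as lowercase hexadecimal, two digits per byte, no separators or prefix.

ac ⊕ 74 = d8
44 ⊕ 1e = 5a
9e ⊕ 4c = d2
84 ⊕ 8a = 0e
79 ⊕ 5d = 24
1b ⊕ 94 = 8f
8f ⊕ 31 = be
57 ⊕ 10 = 47
41 ⊕ 15 = 54
de ⊕ 7e = a0
17 ⊕ 9c = 8b
d4 ⊕ d9 = 0d
0b ⊕ 1c = 17
8c ⊕ 04 = 88
26 ⊕ 35 = 13

d85ad20e248fbe4754a08b0d178813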